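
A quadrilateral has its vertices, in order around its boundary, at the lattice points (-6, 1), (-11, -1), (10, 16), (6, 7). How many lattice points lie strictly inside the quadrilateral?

Using the shoelace formula, 2A = |((-6)·(-1) − (-11)·1) + ((-11)·16 − 10·(-1)) + (10·7 − 6·16) + (6·1 − (-6)·7)| = 127, so the area is 127/2.
Along each edge there are gcd(|Δx|,|Δy|)+1 lattice points, so counting each shared vertex once the boundary has gcd(5,2) + gcd(21,17) + gcd(4,9) + gcd(12,6) = 1+1+1+6 = 9.
Pick's theorem gives I = A − B/2 + 1 = 127/2 − 9/2 + 1 = 60.

60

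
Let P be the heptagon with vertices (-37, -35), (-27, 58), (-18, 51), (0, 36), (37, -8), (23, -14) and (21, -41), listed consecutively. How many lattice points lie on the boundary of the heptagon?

11

Along each edge there are gcd(|Δx|,|Δy|)+1 lattice points, so counting each shared vertex once the boundary has gcd(10,93) + gcd(9,7) + gcd(18,15) + gcd(37,44) + gcd(14,6) + gcd(2,27) + gcd(58,6) = 1+1+3+1+2+1+2 = 11.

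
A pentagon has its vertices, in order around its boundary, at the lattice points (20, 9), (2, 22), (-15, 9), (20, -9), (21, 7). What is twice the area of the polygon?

By the shoelace formula, twice the signed area is |[20·22 − 2·9] + [2·9 − (-15)·22] + [(-15)·(-9) − 20·9] + [20·7 − 21·(-9)] + [21·9 − 20·7]| = 1103, so the area is 1103/2.

1103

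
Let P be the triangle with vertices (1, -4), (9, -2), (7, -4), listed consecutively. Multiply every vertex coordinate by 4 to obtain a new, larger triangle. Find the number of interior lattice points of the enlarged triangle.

The shoelace formula gives twice the area as |(1·(-2) − 9·(-4)) + (9·(-4) − 7·(-2)) + (7·(-4) − 1·(-4))| = 12, so the area is 6.
The number of boundary lattice points is Σ gcd(|Δx|,|Δy|) = gcd(8,2) + gcd(2,2) + gcd(6,0) = 2+2+6 = 10.
Scaling by 4 multiplies the area by 4² = 16 (so the new area is 96) and multiplies the boundary lattice-point count by 4, giving 40.
By Pick's theorem, the interior count of the dilated polygon is 96 − 40/2 + 1 = 77.

77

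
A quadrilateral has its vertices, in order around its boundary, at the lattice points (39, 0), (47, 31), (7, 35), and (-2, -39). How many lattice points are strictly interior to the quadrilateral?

By the shoelace formula, twice the signed area is |[39·31 − 47·0] + [47·35 − 7·31] + [7·(-39) − (-2)·35] + [(-2)·0 − 39·(-39)]| = 3955, so the area is 3955/2.
Summing gcd(|Δx|,|Δy|) over the edges gives the boundary count: gcd(8,31) + gcd(40,4) + gcd(9,74) + gcd(41,39) = 1+4+1+1 = 7.
By Pick's theorem A = I + B/2 − 1, so I = 3955/2 − 7/2 + 1 = 1975.

1975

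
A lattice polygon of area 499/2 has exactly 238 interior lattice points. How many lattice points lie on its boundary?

25

Pick's theorem gives A = I + B/2 − 1, so B = 2(A − I + 1) = 2(499/2 − 238 + 1) = 25.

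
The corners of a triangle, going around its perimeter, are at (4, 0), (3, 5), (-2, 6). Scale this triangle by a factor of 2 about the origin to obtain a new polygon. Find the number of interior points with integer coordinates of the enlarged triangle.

By the shoelace formula, twice the signed area is |[4·5 − 3·0] + [3·6 − (-2)·5] + [(-2)·0 − 4·6]| = 24, so the area is 12.
The number of boundary lattice points is Σ gcd(|Δx|,|Δy|) = gcd(1,5) + gcd(5,1) + gcd(6,6) = 1+1+6 = 8.
Scaling by 2 multiplies the area by 2² = 4 (so the new area is 48) and multiplies the boundary lattice-point count by 2, giving 16.
By Pick's theorem, the interior count of the dilated polygon is 48 − 16/2 + 1 = 41.

41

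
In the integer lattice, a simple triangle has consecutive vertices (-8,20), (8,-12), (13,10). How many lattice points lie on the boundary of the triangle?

The number of boundary lattice points is Σ gcd(|Δx|,|Δy|) = gcd(16,32) + gcd(5,22) + gcd(21,10) = 16+1+1 = 18.

18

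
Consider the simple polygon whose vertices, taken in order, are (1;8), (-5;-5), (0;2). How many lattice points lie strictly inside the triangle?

The shoelace formula gives twice the area as |(1·(-5) − (-5)·8) + ((-5)·2 − 0·(-5)) + (0·8 − 1·2)| = 23, so the area is 23/2.
Summing gcd(|Δx|,|Δy|) over the edges gives the boundary count: gcd(6,13) + gcd(5,7) + gcd(1,6) = 1+1+1 = 3.
Pick's theorem gives I = A − B/2 + 1 = 23/2 − 3/2 + 1 = 11.

11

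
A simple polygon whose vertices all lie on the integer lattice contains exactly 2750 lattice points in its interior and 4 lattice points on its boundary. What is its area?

2751

By Pick's theorem, A = I + B/2 − 1 = 2750 + 4/2 − 1 = 2751.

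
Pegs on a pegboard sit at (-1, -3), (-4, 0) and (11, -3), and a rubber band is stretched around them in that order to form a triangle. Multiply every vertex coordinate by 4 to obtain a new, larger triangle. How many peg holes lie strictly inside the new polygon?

By the shoelace formula, twice the signed area is |[(-1)·0 − (-4)·(-3)] + [(-4)·(-3) − 11·0] + [11·(-3) − (-1)·(-3)]| = 36, so the area is 18.
The number of boundary lattice points is Σ gcd(|Δx|,|Δy|) = gcd(3,3) + gcd(15,3) + gcd(12,0) = 3+3+12 = 18.
Scaling by 4 multiplies the area by 4² = 16 (so the new area is 288) and multiplies the boundary lattice-point count by 4, giving 72.
By Pick's theorem, the interior count of the dilated polygon is 288 − 72/2 + 1 = 253.

253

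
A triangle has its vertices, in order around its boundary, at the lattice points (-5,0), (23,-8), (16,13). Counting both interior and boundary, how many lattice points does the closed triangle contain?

273

Using the shoelace formula, 2A = |[(-5)·(-8) − 23·0] + [23·13 − 16·(-8)] + [16·0 − (-5)·13]| = 532, so the area is 266.
Summing gcd(|Δx|,|Δy|) over the edges gives the boundary count: gcd(28,8) + gcd(7,21) + gcd(21,13) = 4+7+1 = 12.
Pick's theorem gives I = A − B/2 + 1 = 266 − 12/2 + 1 = 261, so the closed region contains I + B = 261 + 12 = 273 lattice points.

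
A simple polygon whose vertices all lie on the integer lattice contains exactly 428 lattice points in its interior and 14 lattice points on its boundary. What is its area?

By Pick's theorem, A = I + B/2 − 1 = 428 + 14/2 − 1 = 434.

434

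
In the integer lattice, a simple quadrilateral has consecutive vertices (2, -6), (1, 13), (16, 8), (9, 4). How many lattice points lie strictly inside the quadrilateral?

By the shoelace formula, twice the signed area is |(2·13 − 1·(-6)) + (1·8 − 16·13) + (16·4 − 9·8) + (9·(-6) − 2·4)| = 238, so the area is 119.
Along each edge there are gcd(|Δx|,|Δy|)+1 lattice points, so counting each shared vertex once the boundary has gcd(1,19) + gcd(15,5) + gcd(7,4) + gcd(7,10) = 1+5+1+1 = 8.
By Pick's theorem A = I + B/2 − 1, so I = 119 − 8/2 + 1 = 116.

116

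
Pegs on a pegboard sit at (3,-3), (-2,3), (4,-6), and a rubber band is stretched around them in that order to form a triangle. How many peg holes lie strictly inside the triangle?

3

Using the shoelace formula, 2A = |[3·3 − (-2)·(-3)] + [(-2)·(-6) − 4·3] + [4·(-3) − 3·(-6)]| = 9, so the area is 9/2.
Summing gcd(|Δx|,|Δy|) over the edges gives the boundary count: gcd(5,6) + gcd(6,9) + gcd(1,3) = 1+3+1 = 5.
By Pick's theorem A = I + B/2 − 1, so I = 9/2 − 5/2 + 1 = 3.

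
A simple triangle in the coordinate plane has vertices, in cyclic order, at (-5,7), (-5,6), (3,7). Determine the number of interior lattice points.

0

The shoelace formula gives twice the area as |((-5)·6 − (-5)·7) + ((-5)·7 − 3·6) + (3·7 − (-5)·7)| = 8, so the area is 4.
The number of boundary lattice points is Σ gcd(|Δx|,|Δy|) = gcd(0,1) + gcd(8,1) + gcd(8,0) = 1+1+8 = 10.
By Pick's theorem A = I + B/2 − 1, so I = 4 − 10/2 + 1 = 0.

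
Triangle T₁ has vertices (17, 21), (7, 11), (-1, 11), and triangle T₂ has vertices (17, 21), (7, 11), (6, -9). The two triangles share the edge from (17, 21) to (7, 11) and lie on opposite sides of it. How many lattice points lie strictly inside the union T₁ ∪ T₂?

The union is the simple quadrilateral with vertices (17, 21), (-1, 11), (7, 11), (6, -9) in order.
The shoelace formula gives twice the area as |(17·11 − (-1)·21) + ((-1)·11 − 7·11) + (7·(-9) − 6·11) + (6·21 − 17·(-9))| = 270, so the area is 135.
The number of boundary lattice points is Σ gcd(|Δx|,|Δy|) = gcd(18,10) + gcd(8,0) + gcd(1,20) + gcd(11,30) = 2+8+1+1 = 12.
By Pick's theorem I = A − B/2 + 1 = 135 − 12/2 + 1 = 130.

130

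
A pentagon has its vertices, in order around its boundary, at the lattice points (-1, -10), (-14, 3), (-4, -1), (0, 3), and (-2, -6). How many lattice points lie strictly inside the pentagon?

45

By the shoelace formula, twice the signed area is |((-1)·3 − (-14)·(-10)) + ((-14)·(-1) − (-4)·3) + ((-4)·3 − 0·(-1)) + (0·(-6) − (-2)·3) + ((-2)·(-10) − (-1)·(-6))| = 109, so the area is 54.5.
Along each edge there are gcd(|Δx|,|Δy|)+1 lattice points, so counting each shared vertex once the boundary has gcd(13,13) + gcd(10,4) + gcd(4,4) + gcd(2,9) + gcd(1,4) = 13+2+4+1+1 = 21.
Pick's theorem gives I = A − B/2 + 1 = 54.5 − 21/2 + 1 = 45.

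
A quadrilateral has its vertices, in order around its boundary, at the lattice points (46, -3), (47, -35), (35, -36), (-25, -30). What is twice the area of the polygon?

Using the shoelace formula, 2A = |[46·(-35) − 47·(-3)] + [47·(-36) − 35·(-35)] + [35·(-30) − (-25)·(-36)] + [(-25)·(-3) − 46·(-30)]| = 2431, so the area is 1215.5.

2431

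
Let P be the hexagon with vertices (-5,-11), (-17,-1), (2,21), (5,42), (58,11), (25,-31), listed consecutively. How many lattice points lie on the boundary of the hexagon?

20

Along each edge there are gcd(|Δx|,|Δy|)+1 lattice points, so counting each shared vertex once the boundary has gcd(12,10) + gcd(19,22) + gcd(3,21) + gcd(53,31) + gcd(33,42) + gcd(30,20) = 2+1+3+1+3+10 = 20.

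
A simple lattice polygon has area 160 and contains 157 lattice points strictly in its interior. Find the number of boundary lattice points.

8

Pick's theorem gives A = I + B/2 − 1, so B = 2(A − I + 1) = 2(160 − 157 + 1) = 8.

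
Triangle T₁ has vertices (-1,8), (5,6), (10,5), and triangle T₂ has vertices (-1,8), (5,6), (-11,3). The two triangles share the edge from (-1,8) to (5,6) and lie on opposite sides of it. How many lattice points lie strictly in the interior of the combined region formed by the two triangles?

The union is the simple quadrilateral with vertices (-1,8), (10,5), (5,6), (-11,3) in order.
Using the shoelace formula, 2A = |((-1)·5 − 10·8) + (10·6 − 5·5) + (5·3 − (-11)·6) + ((-11)·8 − (-1)·3)| = 54, so the area is 27.
Along each edge there are gcd(|Δx|,|Δy|)+1 lattice points, so counting each shared vertex once the boundary has gcd(11,3) + gcd(5,1) + gcd(16,3) + gcd(10,5) = 1+1+1+5 = 8.
By Pick's theorem I = A − B/2 + 1 = 27 − 8/2 + 1 = 24.

24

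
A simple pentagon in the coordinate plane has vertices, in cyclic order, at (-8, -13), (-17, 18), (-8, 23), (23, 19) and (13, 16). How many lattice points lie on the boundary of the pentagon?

The number of boundary lattice points is Σ gcd(|Δx|,|Δy|) = gcd(9,31) + gcd(9,5) + gcd(31,4) + gcd(10,3) + gcd(21,29) = 1+1+1+1+1 = 5.

5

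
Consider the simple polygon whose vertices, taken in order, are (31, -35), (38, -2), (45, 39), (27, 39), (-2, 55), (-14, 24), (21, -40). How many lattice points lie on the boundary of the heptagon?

Along each edge there are gcd(|Δx|,|Δy|)+1 lattice points, so counting each shared vertex once the boundary has gcd(7,33) + gcd(7,41) + gcd(18,0) + gcd(29,16) + gcd(12,31) + gcd(35,64) + gcd(10,5) = 1+1+18+1+1+1+5 = 28.

28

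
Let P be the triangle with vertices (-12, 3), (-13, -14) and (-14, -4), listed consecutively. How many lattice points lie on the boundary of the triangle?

3

The number of boundary lattice points is Σ gcd(|Δx|,|Δy|) = gcd(1,17) + gcd(1,10) + gcd(2,7) = 1+1+1 = 3.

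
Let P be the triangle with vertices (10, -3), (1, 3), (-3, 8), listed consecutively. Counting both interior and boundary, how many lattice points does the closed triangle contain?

By the shoelace formula, twice the signed area is |[10·3 − 1·(-3)] + [1·8 − (-3)·3] + [(-3)·(-3) − 10·8]| = 21, so the area is 21/2.
The number of boundary lattice points is Σ gcd(|Δx|,|Δy|) = gcd(9,6) + gcd(4,5) + gcd(13,11) = 3+1+1 = 5.
Pick's theorem gives I = A − B/2 + 1 = 21/2 − 5/2 + 1 = 9, so the closed region contains I + B = 9 + 5 = 14 lattice points.

14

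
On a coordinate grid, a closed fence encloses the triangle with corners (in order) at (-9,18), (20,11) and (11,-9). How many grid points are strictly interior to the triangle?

Using the shoelace formula, 2A = |((-9)·11 − 20·18) + (20·(-9) − 11·11) + (11·18 − (-9)·(-9))| = 643, so the area is 321.5.
Summing gcd(|Δx|,|Δy|) over the edges gives the boundary count: gcd(29,7) + gcd(9,20) + gcd(20,27) = 1+1+1 = 3.
Pick's theorem gives I = A − B/2 + 1 = 321.5 − 3/2 + 1 = 321.

321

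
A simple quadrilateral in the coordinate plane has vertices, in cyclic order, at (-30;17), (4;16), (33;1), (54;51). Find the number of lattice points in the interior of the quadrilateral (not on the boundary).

1501

The shoelace formula gives twice the area as |[(-30)·16 − 4·17] + [4·1 − 33·16] + [33·51 − 54·1] + [54·17 − (-30)·51]| = 3005, so the area is 3005/2.
Summing gcd(|Δx|,|Δy|) over the edges gives the boundary count: gcd(34,1) + gcd(29,15) + gcd(21,50) + gcd(84,34) = 1+1+1+2 = 5.
By Pick's theorem A = I + B/2 − 1, so I = 3005/2 − 5/2 + 1 = 1501.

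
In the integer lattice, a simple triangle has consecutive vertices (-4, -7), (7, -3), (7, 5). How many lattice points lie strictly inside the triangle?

By the shoelace formula, twice the signed area is |[(-4)·(-3) − 7·(-7)] + [7·5 − 7·(-3)] + [7·(-7) − (-4)·5]| = 88, so the area is 44.
The number of boundary lattice points is Σ gcd(|Δx|,|Δy|) = gcd(11,4) + gcd(0,8) + gcd(11,12) = 1+8+1 = 10.
Pick's theorem gives I = A − B/2 + 1 = 44 − 10/2 + 1 = 40.

40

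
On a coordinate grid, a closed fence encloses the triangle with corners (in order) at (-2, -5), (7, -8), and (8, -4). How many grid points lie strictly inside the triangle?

18

Using the shoelace formula, 2A = |[(-2)·(-8) − 7·(-5)] + [7·(-4) − 8·(-8)] + [8·(-5) − (-2)·(-4)]| = 39, so the area is 39/2.
Summing gcd(|Δx|,|Δy|) over the edges gives the boundary count: gcd(9,3) + gcd(1,4) + gcd(10,1) = 3+1+1 = 5.
By Pick's theorem A = I + B/2 − 1, so I = 39/2 − 5/2 + 1 = 18.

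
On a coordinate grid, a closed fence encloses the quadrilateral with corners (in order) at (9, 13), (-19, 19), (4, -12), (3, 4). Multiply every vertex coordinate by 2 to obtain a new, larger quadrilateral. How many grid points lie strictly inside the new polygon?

1244

By the shoelace formula, twice the signed area is |(9·19 − (-19)·13) + ((-19)·(-12) − 4·19) + (4·4 − 3·(-12)) + (3·13 − 9·4)| = 625, so the area is 312.5.
Summing gcd(|Δx|,|Δy|) over the edges gives the boundary count: gcd(28,6) + gcd(23,31) + gcd(1,16) + gcd(6,9) = 2+1+1+3 = 7.
Scaling by 2 multiplies the area by 2² = 4 (so the new area is 1250) and multiplies the boundary lattice-point count by 2, giving 14.
By Pick's theorem, the interior count of the dilated polygon is 1250 − 14/2 + 1 = 1244.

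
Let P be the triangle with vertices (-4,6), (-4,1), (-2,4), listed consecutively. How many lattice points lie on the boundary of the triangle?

8

The number of boundary lattice points is Σ gcd(|Δx|,|Δy|) = gcd(0,5) + gcd(2,3) + gcd(2,2) = 5+1+2 = 8.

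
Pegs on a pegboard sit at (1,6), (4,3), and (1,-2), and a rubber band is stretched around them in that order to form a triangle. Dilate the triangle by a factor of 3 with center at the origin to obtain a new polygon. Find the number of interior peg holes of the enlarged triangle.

The shoelace formula gives twice the area as |[1·3 − 4·6] + [4·(-2) − 1·3] + [1·6 − 1·(-2)]| = 24, so the area is 12.
Summing gcd(|Δx|,|Δy|) over the edges gives the boundary count: gcd(3,3) + gcd(3,5) + gcd(0,8) = 3+1+8 = 12.
Scaling by 3 multiplies the area by 3² = 9 (so the new area is 108) and multiplies the boundary lattice-point count by 3, giving 36.
By Pick's theorem, the interior count of the dilated polygon is 108 − 36/2 + 1 = 91.

91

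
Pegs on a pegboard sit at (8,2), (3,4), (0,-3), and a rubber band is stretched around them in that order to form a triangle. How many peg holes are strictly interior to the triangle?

The shoelace formula gives twice the area as |[8·4 − 3·2] + [3·(-3) − 0·4] + [0·2 − 8·(-3)]| = 41, so the area is 20.5.
Along each edge there are gcd(|Δx|,|Δy|)+1 lattice points, so counting each shared vertex once the boundary has gcd(5,2) + gcd(3,7) + gcd(8,5) = 1+1+1 = 3.
Pick's theorem gives I = A − B/2 + 1 = 20.5 − 3/2 + 1 = 20.

20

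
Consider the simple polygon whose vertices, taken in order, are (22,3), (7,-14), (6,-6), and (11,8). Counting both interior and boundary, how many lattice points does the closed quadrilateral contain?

Using the shoelace formula, 2A = |[22·(-14) − 7·3] + [7·(-6) − 6·(-14)] + [6·8 − 11·(-6)] + [11·3 − 22·8]| = 316, so the area is 158.
Along each edge there are gcd(|Δx|,|Δy|)+1 lattice points, so counting each shared vertex once the boundary has gcd(15,17) + gcd(1,8) + gcd(5,14) + gcd(11,5) = 1+1+1+1 = 4.
Pick's theorem gives I = A − B/2 + 1 = 158 − 4/2 + 1 = 157, so the closed region contains I + B = 157 + 4 = 161 lattice points.

161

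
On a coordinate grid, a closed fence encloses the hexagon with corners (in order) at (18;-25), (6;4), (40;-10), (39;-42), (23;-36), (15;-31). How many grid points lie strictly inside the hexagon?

By the shoelace formula, twice the signed area is |[18·4 − 6·(-25)] + [6·(-10) − 40·4] + [40·(-42) − 39·(-10)] + [39·(-36) − 23·(-42)] + [23·(-31) − 15·(-36)] + [15·(-25) − 18·(-31)]| = 1716, so the area is 858.
The number of boundary lattice points is Σ gcd(|Δx|,|Δy|) = gcd(12,29) + gcd(34,14) + gcd(1,32) + gcd(16,6) + gcd(8,5) + gcd(3,6) = 1+2+1+2+1+3 = 10.
Pick's theorem gives I = A − B/2 + 1 = 858 − 10/2 + 1 = 854.

854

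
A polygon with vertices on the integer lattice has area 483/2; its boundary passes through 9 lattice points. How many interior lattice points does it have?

238

Pick's theorem A = I + B/2 − 1 rearranges to I = A − B/2 + 1 = 483/2 − 9/2 + 1 = 238.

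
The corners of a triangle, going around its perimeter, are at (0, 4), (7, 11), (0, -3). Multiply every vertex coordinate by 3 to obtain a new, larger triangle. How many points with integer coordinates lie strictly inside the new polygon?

Using the shoelace formula, 2A = |[0·11 − 7·4] + [7·(-3) − 0·11] + [0·4 − 0·(-3)]| = 49, so the area is 24.5.
Along each edge there are gcd(|Δx|,|Δy|)+1 lattice points, so counting each shared vertex once the boundary has gcd(7,7) + gcd(7,14) + gcd(0,7) = 7+7+7 = 21.
Scaling by 3 multiplies the area by 3² = 9 (so the new area is 441/2) and multiplies the boundary lattice-point count by 3, giving 63.
By Pick's theorem, the interior count of the dilated polygon is 441/2 − 63/2 + 1 = 190.

190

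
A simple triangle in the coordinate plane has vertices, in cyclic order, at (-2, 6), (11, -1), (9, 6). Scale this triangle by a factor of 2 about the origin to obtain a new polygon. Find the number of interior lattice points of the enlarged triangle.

142

By the shoelace formula, twice the signed area is |[(-2)·(-1) − 11·6] + [11·6 − 9·(-1)] + [9·6 − (-2)·6]| = 77, so the area is 77/2.
Summing gcd(|Δx|,|Δy|) over the edges gives the boundary count: gcd(13,7) + gcd(2,7) + gcd(11,0) = 1+1+11 = 13.
Scaling by 2 multiplies the area by 2² = 4 (so the new area is 154) and multiplies the boundary lattice-point count by 2, giving 26.
By Pick's theorem, the interior count of the dilated polygon is 154 − 26/2 + 1 = 142.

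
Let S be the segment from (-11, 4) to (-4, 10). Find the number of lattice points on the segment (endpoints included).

The number of lattice points on a segment between lattice points is gcd(|Δx|,|Δy|) + 1 = gcd(7,6) + 1 = 1 + 1 = 2.

2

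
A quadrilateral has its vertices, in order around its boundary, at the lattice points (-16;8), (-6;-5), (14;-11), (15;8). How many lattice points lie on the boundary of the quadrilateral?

35

Along each edge there are gcd(|Δx|,|Δy|)+1 lattice points, so counting each shared vertex once the boundary has gcd(10,13) + gcd(20,6) + gcd(1,19) + gcd(31,0) = 1+2+1+31 = 35.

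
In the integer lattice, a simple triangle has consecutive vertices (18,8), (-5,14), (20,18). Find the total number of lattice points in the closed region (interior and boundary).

124

By the shoelace formula, twice the signed area is |[18·14 − (-5)·8] + [(-5)·18 − 20·14] + [20·8 − 18·18]| = 242, so the area is 121.
Summing gcd(|Δx|,|Δy|) over the edges gives the boundary count: gcd(23,6) + gcd(25,4) + gcd(2,10) = 1+1+2 = 4.
Pick's theorem gives I = A − B/2 + 1 = 121 − 4/2 + 1 = 120, so the closed region contains I + B = 120 + 4 = 124 lattice points.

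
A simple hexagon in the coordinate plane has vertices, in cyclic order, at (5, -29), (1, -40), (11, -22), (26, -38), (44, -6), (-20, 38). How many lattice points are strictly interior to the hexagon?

1925

By the shoelace formula, twice the signed area is |(5·(-40) − 1·(-29)) + (1·(-22) − 11·(-40)) + (11·(-38) − 26·(-22)) + (26·(-6) − 44·(-38)) + (44·38 − (-20)·(-6)) + ((-20)·(-29) − 5·38)| = 3859, so the area is 3859/2.
The number of boundary lattice points is Σ gcd(|Δx|,|Δy|) = gcd(4,11) + gcd(10,18) + gcd(15,16) + gcd(18,32) + gcd(64,44) + gcd(25,67) = 1+2+1+2+4+1 = 11.
Pick's theorem gives I = A − B/2 + 1 = 3859/2 − 11/2 + 1 = 1925.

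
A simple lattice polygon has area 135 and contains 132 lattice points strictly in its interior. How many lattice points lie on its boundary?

8

Pick's theorem gives A = I + B/2 − 1, so B = 2(A − I + 1) = 2(135 − 132 + 1) = 8.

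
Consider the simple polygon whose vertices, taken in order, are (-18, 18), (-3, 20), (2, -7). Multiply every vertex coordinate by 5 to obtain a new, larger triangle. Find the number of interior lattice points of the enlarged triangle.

The shoelace formula gives twice the area as |[(-18)·20 − (-3)·18] + [(-3)·(-7) − 2·20] + [2·18 − (-18)·(-7)]| = 415, so the area is 415/2.
Summing gcd(|Δx|,|Δy|) over the edges gives the boundary count: gcd(15,2) + gcd(5,27) + gcd(20,25) = 1+1+5 = 7.
Scaling by 5 multiplies the area by 5² = 25 (so the new area is 5187.5) and multiplies the boundary lattice-point count by 5, giving 35.
By Pick's theorem, the interior count of the dilated polygon is 5187.5 − 35/2 + 1 = 5171.

5171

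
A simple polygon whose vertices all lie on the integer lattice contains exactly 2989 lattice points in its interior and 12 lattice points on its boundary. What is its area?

By Pick's theorem, A = I + B/2 − 1 = 2989 + 12/2 − 1 = 2994.

2994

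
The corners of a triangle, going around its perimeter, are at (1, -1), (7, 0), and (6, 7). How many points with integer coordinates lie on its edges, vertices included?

3

The number of boundary lattice points is Σ gcd(|Δx|,|Δy|) = gcd(6,1) + gcd(1,7) + gcd(5,8) = 1+1+1 = 3.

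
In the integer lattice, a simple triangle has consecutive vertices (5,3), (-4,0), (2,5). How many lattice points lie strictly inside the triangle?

Using the shoelace formula, 2A = |[5·0 − (-4)·3] + [(-4)·5 − 2·0] + [2·3 − 5·5]| = 27, so the area is 13.5.
Summing gcd(|Δx|,|Δy|) over the edges gives the boundary count: gcd(9,3) + gcd(6,5) + gcd(3,2) = 3+1+1 = 5.
By Pick's theorem A = I + B/2 − 1, so I = 13.5 − 5/2 + 1 = 12.

12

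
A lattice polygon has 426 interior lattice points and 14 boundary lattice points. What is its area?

432

Pick's theorem states A = I + B/2 − 1, so A = 426 + 14/2 − 1 = 432.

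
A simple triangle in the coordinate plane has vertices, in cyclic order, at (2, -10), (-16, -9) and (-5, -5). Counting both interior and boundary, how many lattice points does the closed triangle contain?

44

By the shoelace formula, twice the signed area is |(2·(-9) − (-16)·(-10)) + ((-16)·(-5) − (-5)·(-9)) + ((-5)·(-10) − 2·(-5))| = 83, so the area is 83/2.
Summing gcd(|Δx|,|Δy|) over the edges gives the boundary count: gcd(18,1) + gcd(11,4) + gcd(7,5) = 1+1+1 = 3.
Pick's theorem gives I = A − B/2 + 1 = 83/2 − 3/2 + 1 = 41, so the closed region contains I + B = 41 + 3 = 44 lattice points.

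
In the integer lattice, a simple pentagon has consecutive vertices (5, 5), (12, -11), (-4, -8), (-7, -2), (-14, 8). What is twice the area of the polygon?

The shoelace formula gives twice the area as |[5·(-11) − 12·5] + [12·(-8) − (-4)·(-11)] + [(-4)·(-2) − (-7)·(-8)] + [(-7)·8 − (-14)·(-2)] + [(-14)·5 − 5·8]| = 497, so the area is 248.5.

497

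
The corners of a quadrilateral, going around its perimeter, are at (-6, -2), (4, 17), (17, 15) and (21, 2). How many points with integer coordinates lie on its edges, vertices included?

4

Along each edge there are gcd(|Δx|,|Δy|)+1 lattice points, so counting each shared vertex once the boundary has gcd(10,19) + gcd(13,2) + gcd(4,13) + gcd(27,4) = 1+1+1+1 = 4.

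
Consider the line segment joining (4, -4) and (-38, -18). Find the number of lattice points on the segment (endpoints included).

15

The number of lattice points on a segment between lattice points is gcd(|Δx|,|Δy|) + 1 = gcd(42,14) + 1 = 14 + 1 = 15.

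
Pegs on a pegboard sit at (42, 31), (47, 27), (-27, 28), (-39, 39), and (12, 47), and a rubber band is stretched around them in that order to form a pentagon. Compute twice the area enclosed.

Using the shoelace formula, 2A = |(42·27 − 47·31) + (47·28 − (-27)·27) + ((-27)·39 − (-39)·28) + ((-39)·47 − 12·39) + (12·31 − 42·47)| = 2142, so the area is 1071.

2142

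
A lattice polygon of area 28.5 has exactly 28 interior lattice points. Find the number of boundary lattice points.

3

Pick's theorem gives A = I + B/2 − 1, so B = 2(A − I + 1) = 2(28.5 − 28 + 1) = 3.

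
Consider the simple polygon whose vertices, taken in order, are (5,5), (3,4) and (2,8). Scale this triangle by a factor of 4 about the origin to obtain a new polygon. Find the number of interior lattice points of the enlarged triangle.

By the shoelace formula, twice the signed area is |(5·4 − 3·5) + (3·8 − 2·4) + (2·5 − 5·8)| = 9, so the area is 9/2.
Along each edge there are gcd(|Δx|,|Δy|)+1 lattice points, so counting each shared vertex once the boundary has gcd(2,1) + gcd(1,4) + gcd(3,3) = 1+1+3 = 5.
Scaling by 4 multiplies the area by 4² = 16 (so the new area is 72) and multiplies the boundary lattice-point count by 4, giving 20.
By Pick's theorem, the interior count of the dilated polygon is 72 − 20/2 + 1 = 63.

63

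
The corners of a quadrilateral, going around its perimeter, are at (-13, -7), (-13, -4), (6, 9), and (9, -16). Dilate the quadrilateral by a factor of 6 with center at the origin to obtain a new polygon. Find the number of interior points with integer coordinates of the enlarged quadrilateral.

By the shoelace formula, twice the signed area is |[(-13)·(-4) − (-13)·(-7)] + [(-13)·9 − 6·(-4)] + [6·(-16) − 9·9] + [9·(-7) − (-13)·(-16)]| = 580, so the area is 290.
The number of boundary lattice points is Σ gcd(|Δx|,|Δy|) = gcd(0,3) + gcd(19,13) + gcd(3,25) + gcd(22,9) = 3+1+1+1 = 6.
Scaling by 6 multiplies the area by 6² = 36 (so the new area is 10440) and multiplies the boundary lattice-point count by 6, giving 36.
By Pick's theorem, the interior count of the dilated polygon is 10440 − 36/2 + 1 = 10423.

10423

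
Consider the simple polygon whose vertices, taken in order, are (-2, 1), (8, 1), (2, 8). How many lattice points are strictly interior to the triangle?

The shoelace formula gives twice the area as |((-2)·1 − 8·1) + (8·8 − 2·1) + (2·1 − (-2)·8)| = 70, so the area is 35.
Along each edge there are gcd(|Δx|,|Δy|)+1 lattice points, so counting each shared vertex once the boundary has gcd(10,0) + gcd(6,7) + gcd(4,7) = 10+1+1 = 12.
By Pick's theorem A = I + B/2 − 1, so I = 35 − 12/2 + 1 = 30.

30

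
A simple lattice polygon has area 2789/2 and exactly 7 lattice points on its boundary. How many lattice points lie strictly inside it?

Pick's theorem A = I + B/2 − 1 rearranges to I = A − B/2 + 1 = 2789/2 − 7/2 + 1 = 1392.

1392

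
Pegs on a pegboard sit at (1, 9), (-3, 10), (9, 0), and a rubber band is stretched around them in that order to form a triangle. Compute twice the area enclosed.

28

By the shoelace formula, twice the signed area is |[1·10 − (-3)·9] + [(-3)·0 − 9·10] + [9·9 − 1·0]| = 28, so the area is 14.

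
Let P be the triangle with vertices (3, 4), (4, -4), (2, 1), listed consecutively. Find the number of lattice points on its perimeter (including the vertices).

3

Summing gcd(|Δx|,|Δy|) over the edges gives the boundary count: gcd(1,8) + gcd(2,5) + gcd(1,3) = 1+1+1 = 3.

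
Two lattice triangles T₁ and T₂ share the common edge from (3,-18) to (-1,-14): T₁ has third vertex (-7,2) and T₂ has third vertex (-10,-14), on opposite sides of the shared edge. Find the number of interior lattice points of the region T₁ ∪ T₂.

The union is the simple quadrilateral with vertices (3,-18), (-7,2), (-1,-14), (-10,-14) in order.
The shoelace formula gives twice the area as |(3·2 − (-7)·(-18)) + ((-7)·(-14) − (-1)·2) + ((-1)·(-14) − (-10)·(-14)) + ((-10)·(-18) − 3·(-14))| = 76, so the area is 38.
Summing gcd(|Δx|,|Δy|) over the edges gives the boundary count: gcd(10,20) + gcd(6,16) + gcd(9,0) + gcd(13,4) = 10+2+9+1 = 22.
By Pick's theorem I = A − B/2 + 1 = 38 − 22/2 + 1 = 28.

28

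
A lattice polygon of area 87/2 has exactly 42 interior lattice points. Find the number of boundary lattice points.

Pick's theorem gives A = I + B/2 − 1, so B = 2(A − I + 1) = 2(87/2 − 42 + 1) = 5.

5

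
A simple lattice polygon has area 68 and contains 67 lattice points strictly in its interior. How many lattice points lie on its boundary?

Pick's theorem gives A = I + B/2 − 1, so B = 2(A − I + 1) = 2(68 − 67 + 1) = 4.

4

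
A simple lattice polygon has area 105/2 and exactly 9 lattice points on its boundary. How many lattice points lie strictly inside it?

From Pick's theorem, I = A − B/2 + 1 = 105/2 − 9/2 + 1 = 49.

49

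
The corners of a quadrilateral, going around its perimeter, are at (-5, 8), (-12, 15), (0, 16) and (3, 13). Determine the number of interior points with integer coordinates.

Using the shoelace formula, 2A = |[(-5)·15 − (-12)·8] + [(-12)·16 − 0·15] + [0·13 − 3·16] + [3·8 − (-5)·13]| = 130, so the area is 65.
Along each edge there are gcd(|Δx|,|Δy|)+1 lattice points, so counting each shared vertex once the boundary has gcd(7,7) + gcd(12,1) + gcd(3,3) + gcd(8,5) = 7+1+3+1 = 12.
By Pick's theorem A = I + B/2 − 1, so I = 65 − 12/2 + 1 = 60.

60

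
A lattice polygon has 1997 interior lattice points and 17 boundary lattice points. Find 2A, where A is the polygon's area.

Pick's theorem states A = I + B/2 − 1, so A = 1997 + 17/2 − 1 = 4009/2.
Hence 2A = 4009.

4009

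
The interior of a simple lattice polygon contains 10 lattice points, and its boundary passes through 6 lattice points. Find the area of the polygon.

12

Pick's theorem states A = I + B/2 − 1, so A = 10 + 6/2 − 1 = 12.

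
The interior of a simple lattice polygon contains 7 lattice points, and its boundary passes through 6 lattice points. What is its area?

Pick's theorem states A = I + B/2 − 1, so A = 7 + 6/2 − 1 = 9.

9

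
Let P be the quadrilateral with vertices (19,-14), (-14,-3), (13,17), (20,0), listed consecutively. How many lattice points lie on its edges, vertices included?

14

The number of boundary lattice points is Σ gcd(|Δx|,|Δy|) = gcd(33,11) + gcd(27,20) + gcd(7,17) + gcd(1,14) = 11+1+1+1 = 14.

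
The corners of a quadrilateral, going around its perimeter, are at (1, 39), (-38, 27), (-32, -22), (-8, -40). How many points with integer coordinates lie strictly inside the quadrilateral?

By the shoelace formula, twice the signed area is |[1·27 − (-38)·39] + [(-38)·(-22) − (-32)·27] + [(-32)·(-40) − (-8)·(-22)] + [(-8)·39 − 1·(-40)]| = 4041, so the area is 4041/2.
The number of boundary lattice points is Σ gcd(|Δx|,|Δy|) = gcd(39,12) + gcd(6,49) + gcd(24,18) + gcd(9,79) = 3+1+6+1 = 11.
Pick's theorem gives I = A − B/2 + 1 = 4041/2 − 11/2 + 1 = 2016.

2016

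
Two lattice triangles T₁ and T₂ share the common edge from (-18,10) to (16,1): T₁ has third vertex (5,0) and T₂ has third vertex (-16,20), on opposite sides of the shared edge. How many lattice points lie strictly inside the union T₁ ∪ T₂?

The union is the simple quadrilateral with vertices (-18,10), (5,0), (16,1), (-16,20) in order.
By the shoelace formula, twice the signed area is |((-18)·0 − 5·10) + (5·1 − 16·0) + (16·20 − (-16)·1) + ((-16)·10 − (-18)·20)| = 491, so the area is 245.5.
Summing gcd(|Δx|,|Δy|) over the edges gives the boundary count: gcd(23,10) + gcd(11,1) + gcd(32,19) + gcd(2,10) = 1+1+1+2 = 5.
By Pick's theorem I = A − B/2 + 1 = 245.5 − 5/2 + 1 = 244.

244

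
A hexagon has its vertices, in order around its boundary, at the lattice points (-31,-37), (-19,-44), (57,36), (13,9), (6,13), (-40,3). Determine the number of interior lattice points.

By the shoelace formula, twice the signed area is |((-31)·(-44) − (-19)·(-37)) + ((-19)·36 − 57·(-44)) + (57·9 − 13·36) + (13·13 − 6·9) + (6·3 − (-40)·13) + ((-40)·(-37) − (-31)·3)| = 4756, so the area is 2378.
Summing gcd(|Δx|,|Δy|) over the edges gives the boundary count: gcd(12,7) + gcd(76,80) + gcd(44,27) + gcd(7,4) + gcd(46,10) + gcd(9,40) = 1+4+1+1+2+1 = 10.
By Pick's theorem A = I + B/2 − 1, so I = 2378 − 10/2 + 1 = 2374.

2374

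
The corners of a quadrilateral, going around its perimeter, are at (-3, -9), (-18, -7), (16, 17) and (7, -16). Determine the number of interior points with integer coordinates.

Using the shoelace formula, 2A = |[(-3)·(-7) − (-18)·(-9)] + [(-18)·17 − 16·(-7)] + [16·(-16) − 7·17] + [7·(-9) − (-3)·(-16)]| = 821, so the area is 410.5.
Along each edge there are gcd(|Δx|,|Δy|)+1 lattice points, so counting each shared vertex once the boundary has gcd(15,2) + gcd(34,24) + gcd(9,33) + gcd(10,7) = 1+2+3+1 = 7.
Pick's theorem gives I = A − B/2 + 1 = 410.5 − 7/2 + 1 = 408.

408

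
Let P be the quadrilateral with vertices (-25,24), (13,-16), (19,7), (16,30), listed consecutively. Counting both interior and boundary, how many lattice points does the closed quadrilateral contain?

1041

Using the shoelace formula, 2A = |((-25)·(-16) − 13·24) + (13·7 − 19·(-16)) + (19·30 − 16·7) + (16·24 − (-25)·30)| = 2075, so the area is 2075/2.
Summing gcd(|Δx|,|Δy|) over the edges gives the boundary count: gcd(38,40) + gcd(6,23) + gcd(3,23) + gcd(41,6) = 2+1+1+1 = 5.
Pick's theorem gives I = A − B/2 + 1 = 2075/2 − 5/2 + 1 = 1036, so the closed region contains I + B = 1036 + 5 = 1041 lattice points.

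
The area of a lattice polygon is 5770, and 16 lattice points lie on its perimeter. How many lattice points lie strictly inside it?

From Pick's theorem, I = A − B/2 + 1 = 5770 − 16/2 + 1 = 5763.

5763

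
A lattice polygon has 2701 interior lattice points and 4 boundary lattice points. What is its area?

2702

By Pick's theorem, A = I + B/2 − 1 = 2701 + 4/2 − 1 = 2702.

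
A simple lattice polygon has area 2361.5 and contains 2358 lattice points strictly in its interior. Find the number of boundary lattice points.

Pick's theorem gives A = I + B/2 − 1, so B = 2(A − I + 1) = 2(2361.5 − 2358 + 1) = 9.

9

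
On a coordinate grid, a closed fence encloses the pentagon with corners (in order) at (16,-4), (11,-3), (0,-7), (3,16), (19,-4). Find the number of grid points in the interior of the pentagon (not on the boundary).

190

The shoelace formula gives twice the area as |(16·(-3) − 11·(-4)) + (11·(-7) − 0·(-3)) + (0·16 − 3·(-7)) + (3·(-4) − 19·16) + (19·(-4) − 16·(-4))| = 388, so the area is 194.
The number of boundary lattice points is Σ gcd(|Δx|,|Δy|) = gcd(5,1) + gcd(11,4) + gcd(3,23) + gcd(16,20) + gcd(3,0) = 1+1+1+4+3 = 10.
By Pick's theorem A = I + B/2 − 1, so I = 194 − 10/2 + 1 = 190.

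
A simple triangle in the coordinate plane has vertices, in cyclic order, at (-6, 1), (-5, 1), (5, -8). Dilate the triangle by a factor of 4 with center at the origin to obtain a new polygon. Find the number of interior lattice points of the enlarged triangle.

67

The shoelace formula gives twice the area as |((-6)·1 − (-5)·1) + ((-5)·(-8) − 5·1) + (5·1 − (-6)·(-8))| = 9, so the area is 4.5.
Along each edge there are gcd(|Δx|,|Δy|)+1 lattice points, so counting each shared vertex once the boundary has gcd(1,0) + gcd(10,9) + gcd(11,9) = 1+1+1 = 3.
Scaling by 4 multiplies the area by 4² = 16 (so the new area is 72) and multiplies the boundary lattice-point count by 4, giving 12.
By Pick's theorem, the interior count of the dilated polygon is 72 − 12/2 + 1 = 67.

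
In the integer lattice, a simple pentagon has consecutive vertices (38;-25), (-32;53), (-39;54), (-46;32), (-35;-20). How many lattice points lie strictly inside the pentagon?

The shoelace formula gives twice the area as |[38·53 − (-32)·(-25)] + [(-32)·54 − (-39)·53] + [(-39)·32 − (-46)·54] + [(-46)·(-20) − (-35)·32] + [(-35)·(-25) − 38·(-20)]| = 6464, so the area is 3232.
The number of boundary lattice points is Σ gcd(|Δx|,|Δy|) = gcd(70,78) + gcd(7,1) + gcd(7,22) + gcd(11,52) + gcd(73,5) = 2+1+1+1+1 = 6.
By Pick's theorem A = I + B/2 − 1, so I = 3232 − 6/2 + 1 = 3230.

3230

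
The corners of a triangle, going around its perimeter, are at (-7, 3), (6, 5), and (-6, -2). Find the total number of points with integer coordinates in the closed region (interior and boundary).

The shoelace formula gives twice the area as |[(-7)·5 − 6·3] + [6·(-2) − (-6)·5] + [(-6)·3 − (-7)·(-2)]| = 67, so the area is 33.5.
Summing gcd(|Δx|,|Δy|) over the edges gives the boundary count: gcd(13,2) + gcd(12,7) + gcd(1,5) = 1+1+1 = 3.
Pick's theorem gives I = A − B/2 + 1 = 33.5 − 3/2 + 1 = 33, so the closed region contains I + B = 33 + 3 = 36 lattice points.

36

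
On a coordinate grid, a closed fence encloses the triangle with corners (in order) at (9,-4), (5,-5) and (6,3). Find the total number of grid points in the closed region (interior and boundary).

18

The shoelace formula gives twice the area as |(9·(-5) − 5·(-4)) + (5·3 − 6·(-5)) + (6·(-4) − 9·3)| = 31, so the area is 31/2.
Summing gcd(|Δx|,|Δy|) over the edges gives the boundary count: gcd(4,1) + gcd(1,8) + gcd(3,7) = 1+1+1 = 3.
Pick's theorem gives I = A − B/2 + 1 = 31/2 − 3/2 + 1 = 15, so the closed region contains I + B = 15 + 3 = 18 lattice points.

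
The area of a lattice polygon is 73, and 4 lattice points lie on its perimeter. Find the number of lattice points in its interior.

Pick's theorem A = I + B/2 − 1 rearranges to I = A − B/2 + 1 = 73 − 4/2 + 1 = 72.

72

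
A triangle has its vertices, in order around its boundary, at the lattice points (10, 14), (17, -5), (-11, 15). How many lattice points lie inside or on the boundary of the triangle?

By the shoelace formula, twice the signed area is |[10·(-5) − 17·14] + [17·15 − (-11)·(-5)] + [(-11)·14 − 10·15]| = 392, so the area is 196.
The number of boundary lattice points is Σ gcd(|Δx|,|Δy|) = gcd(7,19) + gcd(28,20) + gcd(21,1) = 1+4+1 = 6.
Pick's theorem gives I = A − B/2 + 1 = 196 − 6/2 + 1 = 194, so the closed region contains I + B = 194 + 6 = 200 lattice points.

200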